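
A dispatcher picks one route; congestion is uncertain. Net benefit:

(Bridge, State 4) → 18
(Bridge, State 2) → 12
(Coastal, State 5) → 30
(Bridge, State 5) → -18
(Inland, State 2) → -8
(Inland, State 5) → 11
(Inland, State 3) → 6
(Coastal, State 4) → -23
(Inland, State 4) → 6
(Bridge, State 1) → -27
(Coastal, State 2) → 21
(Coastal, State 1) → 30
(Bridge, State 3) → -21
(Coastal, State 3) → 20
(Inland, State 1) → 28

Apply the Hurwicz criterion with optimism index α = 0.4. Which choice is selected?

Bridge: 0.4·18 + 0.6·(-27) = -9
Coastal: 0.4·30 + 0.6·(-23) = -1.8
Inland: 0.4·28 + 0.6·(-8) = 6.4
Highest Hurwicz score = 6.4 → Inland.

Inland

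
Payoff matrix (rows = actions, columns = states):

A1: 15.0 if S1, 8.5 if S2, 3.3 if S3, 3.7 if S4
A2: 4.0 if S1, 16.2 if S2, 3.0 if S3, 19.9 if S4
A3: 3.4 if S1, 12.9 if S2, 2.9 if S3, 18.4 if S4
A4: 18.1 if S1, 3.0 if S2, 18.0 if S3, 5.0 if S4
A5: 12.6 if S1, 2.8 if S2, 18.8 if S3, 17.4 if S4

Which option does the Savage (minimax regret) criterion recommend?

Column bests: S1=18.1, S2=16.2, S3=18.8, S4=19.9.
A1 regrets: 3.1, 7.7, 15.5, 16.2 → max 16.2
A2 regrets: 14.1, 0.0, 15.8, 0.0 → max 15.8
A3 regrets: 14.7, 3.3, 15.9, 1.5 → max 15.9
A4 regrets: 0.0, 13.2, 0.8, 14.9 → max 14.9
A5 regrets: 5.5, 13.4, 0.0, 2.5 → max 13.4
Smallest max regret = 13.4 → A5.

A5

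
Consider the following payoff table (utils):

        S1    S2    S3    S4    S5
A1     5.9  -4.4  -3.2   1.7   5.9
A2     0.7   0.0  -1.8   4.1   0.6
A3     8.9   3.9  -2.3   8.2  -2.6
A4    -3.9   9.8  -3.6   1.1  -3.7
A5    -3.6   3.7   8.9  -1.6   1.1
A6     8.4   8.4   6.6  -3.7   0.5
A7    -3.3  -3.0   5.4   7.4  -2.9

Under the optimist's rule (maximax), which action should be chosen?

A4

Row maxima: A1=5.9, A2=4.1, A3=8.9, A4=9.8, A5=8.9, A6=8.4, A7=7.4
Best best-case = 9.8 → A4.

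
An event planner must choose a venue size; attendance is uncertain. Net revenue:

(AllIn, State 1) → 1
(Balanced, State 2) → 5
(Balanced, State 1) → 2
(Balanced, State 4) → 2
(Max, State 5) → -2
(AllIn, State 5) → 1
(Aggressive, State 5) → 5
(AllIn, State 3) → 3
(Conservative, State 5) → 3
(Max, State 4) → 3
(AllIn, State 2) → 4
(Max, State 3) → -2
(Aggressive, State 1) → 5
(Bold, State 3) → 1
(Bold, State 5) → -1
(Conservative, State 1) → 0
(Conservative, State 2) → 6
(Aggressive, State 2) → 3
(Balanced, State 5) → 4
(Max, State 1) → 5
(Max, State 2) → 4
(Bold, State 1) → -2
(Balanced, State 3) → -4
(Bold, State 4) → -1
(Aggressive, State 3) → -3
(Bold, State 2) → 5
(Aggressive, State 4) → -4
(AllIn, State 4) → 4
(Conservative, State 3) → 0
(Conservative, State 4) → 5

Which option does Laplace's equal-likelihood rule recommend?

Row averages: Conservative=2.8, Balanced=1.8, Aggressive=1.2, Bold=0.4, AllIn=2.6, Max=1.6
Highest average = 2.8 → Conservative.

Conservative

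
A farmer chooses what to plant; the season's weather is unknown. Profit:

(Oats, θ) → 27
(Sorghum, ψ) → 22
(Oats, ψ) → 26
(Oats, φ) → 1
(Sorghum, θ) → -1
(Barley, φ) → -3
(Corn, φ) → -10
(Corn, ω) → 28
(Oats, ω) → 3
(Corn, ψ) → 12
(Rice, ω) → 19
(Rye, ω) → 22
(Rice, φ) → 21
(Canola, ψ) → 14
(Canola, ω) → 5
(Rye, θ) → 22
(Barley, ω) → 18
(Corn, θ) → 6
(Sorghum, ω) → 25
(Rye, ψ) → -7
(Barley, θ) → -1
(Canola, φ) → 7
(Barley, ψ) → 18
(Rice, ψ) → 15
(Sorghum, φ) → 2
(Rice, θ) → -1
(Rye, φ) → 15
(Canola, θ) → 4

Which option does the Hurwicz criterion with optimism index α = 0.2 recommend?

Barley: 0.2·18 + 0.8·(-3) = 1.2
Sorghum: 0.2·25 + 0.8·(-1) = 4.2
Rice: 0.2·21 + 0.8·(-1) = 3.4
Rye: 0.2·22 + 0.8·(-7) = -1.2
Canola: 0.2·14 + 0.8·4 = 6
Oats: 0.2·27 + 0.8·1 = 6.2
Corn: 0.2·28 + 0.8·(-10) = -2.4
Highest Hurwicz score = 6.2 → Oats.

Oats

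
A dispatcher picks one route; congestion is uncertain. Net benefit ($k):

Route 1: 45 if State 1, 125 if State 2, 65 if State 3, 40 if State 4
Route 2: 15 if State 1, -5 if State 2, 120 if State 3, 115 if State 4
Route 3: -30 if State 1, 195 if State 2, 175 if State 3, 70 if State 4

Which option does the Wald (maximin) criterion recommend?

Route 1

Row minima: Route 1=40, Route 2=-5, Route 3=-30
Best worst-case = 40 → Route 1.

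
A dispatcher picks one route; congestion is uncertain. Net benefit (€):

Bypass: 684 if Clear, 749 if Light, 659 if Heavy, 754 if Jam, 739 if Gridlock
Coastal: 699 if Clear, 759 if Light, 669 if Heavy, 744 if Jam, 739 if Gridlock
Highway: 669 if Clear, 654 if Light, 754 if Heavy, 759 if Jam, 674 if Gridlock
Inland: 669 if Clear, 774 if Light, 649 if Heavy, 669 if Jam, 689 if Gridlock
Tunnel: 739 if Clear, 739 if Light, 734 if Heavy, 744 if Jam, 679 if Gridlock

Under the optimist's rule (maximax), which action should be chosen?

Inland

Row maxima: Bypass=754, Coastal=759, Highway=759, Inland=774, Tunnel=744
Best best-case = 774 → Inland.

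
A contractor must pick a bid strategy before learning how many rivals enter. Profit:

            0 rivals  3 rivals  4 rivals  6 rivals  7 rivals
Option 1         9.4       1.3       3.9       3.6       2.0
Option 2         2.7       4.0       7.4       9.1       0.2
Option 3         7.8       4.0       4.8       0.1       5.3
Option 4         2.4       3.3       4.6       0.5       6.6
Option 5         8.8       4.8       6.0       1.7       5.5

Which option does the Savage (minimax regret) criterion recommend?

Column bests: 0 rivals=9.4, 3 rivals=4.8, 4 rivals=7.4, 6 rivals=9.1, 7 rivals=6.6.
Option 1 regrets: 0.0, 3.5, 3.5, 5.5, 4.6 → max 5.5
Option 2 regrets: 6.7, 0.8, 0.0, 0.0, 6.4 → max 6.7
Option 3 regrets: 1.6, 0.8, 2.6, 9.0, 1.3 → max 9.0
Option 4 regrets: 7.0, 1.5, 2.8, 8.6, 0.0 → max 8.6
Option 5 regrets: 0.6, 0.0, 1.4, 7.4, 1.1 → max 7.4
Smallest max regret = 5.5 → Option 1.

Option 1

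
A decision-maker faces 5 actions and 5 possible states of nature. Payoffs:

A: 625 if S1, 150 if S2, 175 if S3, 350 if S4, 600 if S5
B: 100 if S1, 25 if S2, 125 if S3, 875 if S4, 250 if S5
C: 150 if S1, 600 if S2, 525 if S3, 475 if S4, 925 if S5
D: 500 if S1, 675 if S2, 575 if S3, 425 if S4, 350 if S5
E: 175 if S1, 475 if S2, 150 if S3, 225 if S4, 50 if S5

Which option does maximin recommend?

D

Row minima: A=150, B=25, C=150, D=350, E=50
Best worst-case = 350 → D.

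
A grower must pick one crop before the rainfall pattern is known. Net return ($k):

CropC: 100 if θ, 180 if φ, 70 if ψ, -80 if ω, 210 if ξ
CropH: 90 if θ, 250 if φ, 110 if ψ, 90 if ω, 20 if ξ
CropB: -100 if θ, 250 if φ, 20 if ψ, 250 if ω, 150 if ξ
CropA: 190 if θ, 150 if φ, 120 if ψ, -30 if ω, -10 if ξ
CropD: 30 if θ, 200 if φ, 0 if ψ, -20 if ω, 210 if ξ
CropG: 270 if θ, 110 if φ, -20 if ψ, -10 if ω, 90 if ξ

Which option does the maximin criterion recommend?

CropH

Row minima: CropC=-80, CropH=20, CropB=-100, CropA=-30, CropD=-20, CropG=-20
Best worst-case = 20 → CropH.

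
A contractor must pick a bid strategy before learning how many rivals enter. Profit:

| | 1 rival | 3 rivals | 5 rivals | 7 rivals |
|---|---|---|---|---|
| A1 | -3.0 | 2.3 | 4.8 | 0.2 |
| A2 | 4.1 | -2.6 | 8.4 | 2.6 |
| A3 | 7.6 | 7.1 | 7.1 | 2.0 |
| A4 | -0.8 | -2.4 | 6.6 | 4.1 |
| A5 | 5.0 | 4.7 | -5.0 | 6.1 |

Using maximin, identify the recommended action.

A3

Row minima: A1=-3.0, A2=-2.6, A3=2.0, A4=-2.4, A5=-5.0
Best worst-case = 2.0 → A3.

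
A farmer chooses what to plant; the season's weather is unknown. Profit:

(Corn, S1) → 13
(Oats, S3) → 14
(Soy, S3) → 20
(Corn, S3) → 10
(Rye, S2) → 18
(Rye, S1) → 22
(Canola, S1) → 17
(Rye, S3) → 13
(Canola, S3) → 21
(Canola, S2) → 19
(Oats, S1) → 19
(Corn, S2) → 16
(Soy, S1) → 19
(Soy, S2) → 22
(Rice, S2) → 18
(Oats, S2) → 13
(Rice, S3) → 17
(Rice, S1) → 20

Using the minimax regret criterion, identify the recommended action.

Soy

Column bests: S1=22, S2=22, S3=21.
Rice regrets: 2, 4, 4 → max 4
Soy regrets: 3, 0, 1 → max 3
Corn regrets: 9, 6, 11 → max 11
Rye regrets: 0, 4, 8 → max 8
Oats regrets: 3, 9, 7 → max 9
Canola regrets: 5, 3, 0 → max 5
Smallest max regret = 3 → Soy.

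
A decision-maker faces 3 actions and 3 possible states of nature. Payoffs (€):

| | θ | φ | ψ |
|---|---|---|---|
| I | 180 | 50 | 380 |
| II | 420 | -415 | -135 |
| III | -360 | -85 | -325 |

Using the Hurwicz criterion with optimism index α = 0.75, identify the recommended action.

I

I: 0.75·380 + 0.25·50 = 297.5
II: 0.75·420 + 0.25·(-415) = 211.25
III: 0.75·(-85) + 0.25·(-360) = -153.75
Highest Hurwicz score = 297.5 → I.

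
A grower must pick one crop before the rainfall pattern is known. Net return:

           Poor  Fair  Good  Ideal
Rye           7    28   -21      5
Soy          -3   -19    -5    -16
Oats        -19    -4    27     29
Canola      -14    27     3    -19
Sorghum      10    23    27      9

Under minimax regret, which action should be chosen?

Sorghum

Column bests: Poor=10, Fair=28, Good=27, Ideal=29.
Rye regrets: 3, 0, 48, 24 → max 48
Soy regrets: 13, 47, 32, 45 → max 47
Oats regrets: 29, 32, 0, 0 → max 32
Canola regrets: 24, 1, 24, 48 → max 48
Sorghum regrets: 0, 5, 0, 20 → max 20
Smallest max regret = 20 → Sorghum.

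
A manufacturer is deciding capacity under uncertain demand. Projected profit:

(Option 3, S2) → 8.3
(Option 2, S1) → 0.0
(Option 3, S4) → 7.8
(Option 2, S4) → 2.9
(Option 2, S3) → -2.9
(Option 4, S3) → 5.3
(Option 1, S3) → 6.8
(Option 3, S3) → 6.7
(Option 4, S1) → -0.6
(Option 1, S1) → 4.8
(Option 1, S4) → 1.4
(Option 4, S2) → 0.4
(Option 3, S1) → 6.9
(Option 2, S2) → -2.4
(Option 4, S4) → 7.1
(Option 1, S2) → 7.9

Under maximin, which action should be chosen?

Option 3

Row minima: Option 1=1.4, Option 2=-2.9, Option 3=6.7, Option 4=-0.6
Best worst-case = 6.7 → Option 3.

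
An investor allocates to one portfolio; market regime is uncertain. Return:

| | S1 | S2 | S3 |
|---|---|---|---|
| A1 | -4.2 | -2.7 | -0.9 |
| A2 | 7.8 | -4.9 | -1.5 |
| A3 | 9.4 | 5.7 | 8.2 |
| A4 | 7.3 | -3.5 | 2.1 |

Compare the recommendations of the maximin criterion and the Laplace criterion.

Row minima: A1=-4.2, A2=-4.9, A3=5.7, A4=-3.5
Best worst-case = 5.7 → A3.
Row averages: A1=-2.6, A2=7/15, A3=233/30, A4=59/30
Highest average = 233/30 → A3.

maximin → A3; laplace → A3 (agree)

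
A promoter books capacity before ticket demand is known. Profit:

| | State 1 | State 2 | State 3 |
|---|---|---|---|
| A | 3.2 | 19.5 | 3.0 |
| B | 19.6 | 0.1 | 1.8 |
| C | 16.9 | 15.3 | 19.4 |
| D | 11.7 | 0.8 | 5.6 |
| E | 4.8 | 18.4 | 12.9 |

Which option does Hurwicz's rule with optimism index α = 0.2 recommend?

C

A: 0.2·19.5 + 0.8·3.0 = 6.3
B: 0.2·19.6 + 0.8·0.1 = 4
C: 0.2·19.4 + 0.8·15.3 = 16.12
D: 0.2·11.7 + 0.8·0.8 = 2.98
E: 0.2·18.4 + 0.8·4.8 = 7.52
Highest Hurwicz score = 16.12 → C.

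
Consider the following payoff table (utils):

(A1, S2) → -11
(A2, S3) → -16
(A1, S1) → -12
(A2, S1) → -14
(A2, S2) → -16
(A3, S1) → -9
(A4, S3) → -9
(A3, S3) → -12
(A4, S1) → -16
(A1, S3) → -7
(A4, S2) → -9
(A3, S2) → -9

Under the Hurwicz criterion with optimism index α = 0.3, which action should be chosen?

A1

A1: 0.3·(-7) + 0.7·(-12) = -10.5
A2: 0.3·(-14) + 0.7·(-16) = -15.4
A3: 0.3·(-9) + 0.7·(-12) = -11.1
A4: 0.3·(-9) + 0.7·(-16) = -13.9
Highest Hurwicz score = -10.5 → A1.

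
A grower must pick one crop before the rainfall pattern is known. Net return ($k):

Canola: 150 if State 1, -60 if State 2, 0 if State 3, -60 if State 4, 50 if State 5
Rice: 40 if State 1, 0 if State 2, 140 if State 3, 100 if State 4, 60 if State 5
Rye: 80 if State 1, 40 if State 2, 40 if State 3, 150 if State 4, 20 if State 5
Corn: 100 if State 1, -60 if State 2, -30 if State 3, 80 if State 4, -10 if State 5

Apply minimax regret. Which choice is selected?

Rye

Column bests: State 1=150, State 2=40, State 3=140, State 4=150, State 5=60.
Canola regrets: 0, 100, 140, 210, 10 → max 210
Rice regrets: 110, 40, 0, 50, 0 → max 110
Rye regrets: 70, 0, 100, 0, 40 → max 100
Corn regrets: 50, 100, 170, 70, 70 → max 170
Smallest max regret = 100 → Rye.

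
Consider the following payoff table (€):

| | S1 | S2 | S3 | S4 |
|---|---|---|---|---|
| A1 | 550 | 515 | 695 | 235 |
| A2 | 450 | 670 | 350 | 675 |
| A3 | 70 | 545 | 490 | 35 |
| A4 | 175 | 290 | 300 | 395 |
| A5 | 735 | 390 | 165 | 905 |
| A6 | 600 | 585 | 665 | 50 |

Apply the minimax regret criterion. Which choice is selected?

A2

Column bests: S1=735, S2=670, S3=695, S4=905.
A1 regrets: 185, 155, 0, 670 → max 670
A2 regrets: 285, 0, 345, 230 → max 345
A3 regrets: 665, 125, 205, 870 → max 870
A4 regrets: 560, 380, 395, 510 → max 560
A5 regrets: 0, 280, 530, 0 → max 530
A6 regrets: 135, 85, 30, 855 → max 855
Smallest max regret = 345 → A2.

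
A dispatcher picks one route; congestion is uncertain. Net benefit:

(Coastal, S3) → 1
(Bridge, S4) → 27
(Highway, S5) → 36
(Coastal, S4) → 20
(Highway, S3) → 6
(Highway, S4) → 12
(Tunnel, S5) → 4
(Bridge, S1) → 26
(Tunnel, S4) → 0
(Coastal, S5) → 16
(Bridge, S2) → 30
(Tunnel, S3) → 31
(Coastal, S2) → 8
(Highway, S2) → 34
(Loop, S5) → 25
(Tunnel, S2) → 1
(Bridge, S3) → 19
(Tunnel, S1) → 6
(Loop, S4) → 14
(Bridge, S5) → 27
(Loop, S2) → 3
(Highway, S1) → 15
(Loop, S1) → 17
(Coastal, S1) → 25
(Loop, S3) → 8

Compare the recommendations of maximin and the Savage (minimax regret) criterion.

maximin → Bridge; minimax regret → Bridge (agree)

Row minima: Coastal=1, Loop=3, Highway=6, Tunnel=0, Bridge=19
Best worst-case = 19 → Bridge.
Column bests: S1=26, S2=34, S3=31, S4=27, S5=36.
Coastal regrets: 1, 26, 30, 7, 20 → max 30
Loop regrets: 9, 31, 23, 13, 11 → max 31
Highway regrets: 11, 0, 25, 15, 0 → max 25
Tunnel regrets: 20, 33, 0, 27, 32 → max 33
Bridge regrets: 0, 4, 12, 0, 9 → max 12
Smallest max regret = 12 → Bridge.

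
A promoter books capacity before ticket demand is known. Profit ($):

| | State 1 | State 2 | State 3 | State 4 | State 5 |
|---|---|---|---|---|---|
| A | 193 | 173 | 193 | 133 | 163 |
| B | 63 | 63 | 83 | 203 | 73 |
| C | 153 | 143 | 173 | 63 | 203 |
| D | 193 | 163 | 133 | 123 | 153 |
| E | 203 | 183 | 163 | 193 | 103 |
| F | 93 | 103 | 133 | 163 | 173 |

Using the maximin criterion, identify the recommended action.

Row minima: A=133, B=63, C=63, D=123, E=103, F=93
Best worst-case = 133 → A.

A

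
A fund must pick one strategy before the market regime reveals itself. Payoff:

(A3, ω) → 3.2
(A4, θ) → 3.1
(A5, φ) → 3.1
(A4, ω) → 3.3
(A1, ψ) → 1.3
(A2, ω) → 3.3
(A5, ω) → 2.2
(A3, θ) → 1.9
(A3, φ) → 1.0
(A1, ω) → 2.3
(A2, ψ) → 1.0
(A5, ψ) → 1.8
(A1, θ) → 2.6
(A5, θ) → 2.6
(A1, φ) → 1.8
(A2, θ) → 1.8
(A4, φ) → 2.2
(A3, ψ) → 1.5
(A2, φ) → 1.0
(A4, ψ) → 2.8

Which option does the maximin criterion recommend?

Row minima: A1=1.3, A2=1.0, A3=1.0, A4=2.2, A5=1.8
Best worst-case = 2.2 → A4.

A4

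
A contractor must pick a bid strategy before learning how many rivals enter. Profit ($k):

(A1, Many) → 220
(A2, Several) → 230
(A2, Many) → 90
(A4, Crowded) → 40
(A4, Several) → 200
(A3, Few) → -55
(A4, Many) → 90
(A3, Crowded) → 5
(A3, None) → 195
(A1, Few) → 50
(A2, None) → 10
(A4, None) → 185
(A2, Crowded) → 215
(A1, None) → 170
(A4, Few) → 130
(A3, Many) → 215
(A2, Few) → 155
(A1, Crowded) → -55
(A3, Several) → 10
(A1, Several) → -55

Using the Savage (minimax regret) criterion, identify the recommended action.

Column bests: None=195, Few=155, Several=230, Many=220, Crowded=215.
A1 regrets: 25, 105, 285, 0, 270 → max 285
A2 regrets: 185, 0, 0, 130, 0 → max 185
A3 regrets: 0, 210, 220, 5, 210 → max 220
A4 regrets: 10, 25, 30, 130, 175 → max 175
Smallest max regret = 175 → A4.

A4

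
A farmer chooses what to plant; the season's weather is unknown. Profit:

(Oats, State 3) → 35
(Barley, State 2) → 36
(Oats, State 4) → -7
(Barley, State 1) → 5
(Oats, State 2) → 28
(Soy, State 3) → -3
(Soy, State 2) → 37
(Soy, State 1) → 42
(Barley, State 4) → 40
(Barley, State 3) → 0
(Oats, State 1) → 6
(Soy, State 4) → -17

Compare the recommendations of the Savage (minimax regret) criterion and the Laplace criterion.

minimax regret → Barley; laplace → Barley (agree)

Column bests: State 1=42, State 2=37, State 3=35, State 4=40.
Soy regrets: 0, 0, 38, 57 → max 57
Barley regrets: 37, 1, 35, 0 → max 37
Oats regrets: 36, 9, 0, 47 → max 47
Smallest max regret = 37 → Barley.
Row averages: Soy=14.75, Barley=20.25, Oats=15.5
Highest average = 20.25 → Barley.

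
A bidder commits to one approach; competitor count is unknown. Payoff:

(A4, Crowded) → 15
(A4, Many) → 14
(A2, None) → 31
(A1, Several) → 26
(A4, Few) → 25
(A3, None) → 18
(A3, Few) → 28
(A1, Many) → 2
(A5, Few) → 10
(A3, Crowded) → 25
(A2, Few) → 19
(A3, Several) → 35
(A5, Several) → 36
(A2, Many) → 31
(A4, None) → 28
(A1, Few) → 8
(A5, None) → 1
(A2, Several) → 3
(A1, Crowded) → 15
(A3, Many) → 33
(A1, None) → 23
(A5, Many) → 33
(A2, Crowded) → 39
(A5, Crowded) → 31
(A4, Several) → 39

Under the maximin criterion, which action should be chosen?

Row minima: A1=2, A2=3, A3=18, A4=14, A5=1
Best worst-case = 18 → A3.

A3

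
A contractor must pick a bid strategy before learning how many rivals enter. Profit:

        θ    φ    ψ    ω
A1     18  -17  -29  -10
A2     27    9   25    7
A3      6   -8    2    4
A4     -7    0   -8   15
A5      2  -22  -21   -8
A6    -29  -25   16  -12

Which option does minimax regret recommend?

A2

Column bests: θ=27, φ=9, ψ=25, ω=15.
A1 regrets: 9, 26, 54, 25 → max 54
A2 regrets: 0, 0, 0, 8 → max 8
A3 regrets: 21, 17, 23, 11 → max 23
A4 regrets: 34, 9, 33, 0 → max 34
A5 regrets: 25, 31, 46, 23 → max 46
A6 regrets: 56, 34, 9, 27 → max 56
Smallest max regret = 8 → A2.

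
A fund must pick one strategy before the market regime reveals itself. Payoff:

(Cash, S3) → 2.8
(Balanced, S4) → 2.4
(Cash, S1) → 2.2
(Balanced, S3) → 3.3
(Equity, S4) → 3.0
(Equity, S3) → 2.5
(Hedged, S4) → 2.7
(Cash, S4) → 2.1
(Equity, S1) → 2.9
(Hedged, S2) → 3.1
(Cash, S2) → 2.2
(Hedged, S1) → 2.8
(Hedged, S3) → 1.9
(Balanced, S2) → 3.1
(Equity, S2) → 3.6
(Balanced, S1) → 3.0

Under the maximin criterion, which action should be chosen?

Row minima: Equity=2.5, Balanced=2.4, Hedged=1.9, Cash=2.1
Best worst-case = 2.5 → Equity.

Equity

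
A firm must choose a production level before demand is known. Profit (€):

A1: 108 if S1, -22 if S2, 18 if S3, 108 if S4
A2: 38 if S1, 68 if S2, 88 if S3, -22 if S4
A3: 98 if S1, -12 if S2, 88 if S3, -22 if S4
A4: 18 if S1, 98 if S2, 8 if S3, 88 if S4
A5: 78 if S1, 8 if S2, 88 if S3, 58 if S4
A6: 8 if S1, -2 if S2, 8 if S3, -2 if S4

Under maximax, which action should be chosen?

A1

Row maxima: A1=108, A2=88, A3=98, A4=98, A5=88, A6=8
Best best-case = 108 → A1.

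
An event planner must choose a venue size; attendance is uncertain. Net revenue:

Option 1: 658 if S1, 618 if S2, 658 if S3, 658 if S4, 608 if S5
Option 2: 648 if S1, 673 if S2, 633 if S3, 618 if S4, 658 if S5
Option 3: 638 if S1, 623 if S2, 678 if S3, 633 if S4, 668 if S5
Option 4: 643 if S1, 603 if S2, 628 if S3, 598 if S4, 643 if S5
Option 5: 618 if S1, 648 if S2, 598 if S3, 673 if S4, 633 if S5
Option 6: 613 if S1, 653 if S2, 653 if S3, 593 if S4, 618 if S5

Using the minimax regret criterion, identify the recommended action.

Column bests: S1=658, S2=673, S3=678, S4=673, S5=668.
Option 1 regrets: 0, 55, 20, 15, 60 → max 60
Option 2 regrets: 10, 0, 45, 55, 10 → max 55
Option 3 regrets: 20, 50, 0, 40, 0 → max 50
Option 4 regrets: 15, 70, 50, 75, 25 → max 75
Option 5 regrets: 40, 25, 80, 0, 35 → max 80
Option 6 regrets: 45, 20, 25, 80, 50 → max 80
Smallest max regret = 50 → Option 3.

Option 3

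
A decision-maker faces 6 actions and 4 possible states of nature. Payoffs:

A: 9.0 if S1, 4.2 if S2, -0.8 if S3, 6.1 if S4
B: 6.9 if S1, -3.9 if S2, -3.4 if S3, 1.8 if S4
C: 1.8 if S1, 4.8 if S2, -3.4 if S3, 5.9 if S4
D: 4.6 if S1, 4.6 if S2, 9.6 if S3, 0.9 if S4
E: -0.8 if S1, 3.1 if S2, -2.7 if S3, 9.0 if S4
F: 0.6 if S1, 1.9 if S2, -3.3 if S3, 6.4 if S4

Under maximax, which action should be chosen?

D

Row maxima: A=9.0, B=6.9, C=5.9, D=9.6, E=9.0, F=6.4
Best best-case = 9.6 → D.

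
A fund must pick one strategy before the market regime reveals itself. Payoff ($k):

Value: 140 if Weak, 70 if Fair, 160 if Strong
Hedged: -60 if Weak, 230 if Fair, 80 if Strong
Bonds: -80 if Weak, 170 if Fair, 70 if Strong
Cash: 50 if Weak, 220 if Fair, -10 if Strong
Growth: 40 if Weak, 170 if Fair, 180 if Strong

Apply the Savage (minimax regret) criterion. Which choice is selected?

Column bests: Weak=140, Fair=230, Strong=180.
Value regrets: 0, 160, 20 → max 160
Hedged regrets: 200, 0, 100 → max 200
Bonds regrets: 220, 60, 110 → max 220
Cash regrets: 90, 10, 190 → max 190
Growth regrets: 100, 60, 0 → max 100
Smallest max regret = 100 → Growth.

Growth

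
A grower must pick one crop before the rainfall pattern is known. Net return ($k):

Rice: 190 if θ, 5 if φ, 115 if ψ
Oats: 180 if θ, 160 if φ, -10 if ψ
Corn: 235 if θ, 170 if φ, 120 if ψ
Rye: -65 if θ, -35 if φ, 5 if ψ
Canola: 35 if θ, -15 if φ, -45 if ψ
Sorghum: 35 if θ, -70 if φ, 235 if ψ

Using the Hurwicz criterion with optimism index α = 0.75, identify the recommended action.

Rice: 0.75·190 + 0.25·5 = 143.75
Oats: 0.75·180 + 0.25·(-10) = 132.5
Corn: 0.75·235 + 0.25·120 = 206.25
Rye: 0.75·5 + 0.25·(-65) = -12.5
Canola: 0.75·35 + 0.25·(-45) = 15
Sorghum: 0.75·235 + 0.25·(-70) = 158.75
Highest Hurwicz score = 206.25 → Corn.

Corn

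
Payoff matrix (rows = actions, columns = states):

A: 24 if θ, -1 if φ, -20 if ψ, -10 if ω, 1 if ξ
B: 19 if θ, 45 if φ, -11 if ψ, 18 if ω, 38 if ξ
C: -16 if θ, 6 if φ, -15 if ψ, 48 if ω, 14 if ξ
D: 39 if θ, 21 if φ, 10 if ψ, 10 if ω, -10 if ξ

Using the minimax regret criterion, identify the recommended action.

Column bests: θ=39, φ=45, ψ=10, ω=48, ξ=38.
A regrets: 15, 46, 30, 58, 37 → max 58
B regrets: 20, 0, 21, 30, 0 → max 30
C regrets: 55, 39, 25, 0, 24 → max 55
D regrets: 0, 24, 0, 38, 48 → max 48
Smallest max regret = 30 → B.

B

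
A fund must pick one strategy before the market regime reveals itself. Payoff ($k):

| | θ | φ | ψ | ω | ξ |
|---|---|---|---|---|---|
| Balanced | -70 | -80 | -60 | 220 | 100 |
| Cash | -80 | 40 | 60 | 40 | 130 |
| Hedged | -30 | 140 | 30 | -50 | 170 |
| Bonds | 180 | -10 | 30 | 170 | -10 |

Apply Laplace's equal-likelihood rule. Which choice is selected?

Row averages: Balanced=22, Cash=38, Hedged=52, Bonds=72
Highest average = 72 → Bonds.

Bonds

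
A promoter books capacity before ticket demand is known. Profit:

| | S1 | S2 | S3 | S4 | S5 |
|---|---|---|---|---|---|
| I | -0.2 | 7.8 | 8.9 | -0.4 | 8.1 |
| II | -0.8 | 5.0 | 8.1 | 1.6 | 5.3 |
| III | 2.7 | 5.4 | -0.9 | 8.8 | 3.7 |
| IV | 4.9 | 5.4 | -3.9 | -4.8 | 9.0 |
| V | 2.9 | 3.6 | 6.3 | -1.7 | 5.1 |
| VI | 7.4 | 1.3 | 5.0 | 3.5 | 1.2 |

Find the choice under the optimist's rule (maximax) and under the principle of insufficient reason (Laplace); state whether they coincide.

Row maxima: I=8.9, II=8.1, III=8.8, IV=9.0, V=6.3, VI=7.4
Best best-case = 9.0 → IV.
Row averages: I=4.84, II=3.84, III=3.94, IV=2.12, V=3.24, VI=3.68
Highest average = 4.84 → I.

maximax → IV; laplace → I (disagree)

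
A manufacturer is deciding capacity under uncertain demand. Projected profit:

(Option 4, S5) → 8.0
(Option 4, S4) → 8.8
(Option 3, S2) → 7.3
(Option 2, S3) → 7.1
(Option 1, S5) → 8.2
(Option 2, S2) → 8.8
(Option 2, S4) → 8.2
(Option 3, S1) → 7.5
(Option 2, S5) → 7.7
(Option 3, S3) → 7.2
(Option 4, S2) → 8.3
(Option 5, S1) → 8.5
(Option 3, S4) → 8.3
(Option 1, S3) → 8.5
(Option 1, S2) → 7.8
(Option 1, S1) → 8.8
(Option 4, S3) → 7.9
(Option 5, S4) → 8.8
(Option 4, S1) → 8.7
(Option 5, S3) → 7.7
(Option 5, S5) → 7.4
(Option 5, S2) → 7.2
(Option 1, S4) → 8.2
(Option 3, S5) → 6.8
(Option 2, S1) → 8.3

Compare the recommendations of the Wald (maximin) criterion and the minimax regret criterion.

maximin → Option 4; minimax regret → Option 4 (agree)

Row minima: Option 1=7.8, Option 2=7.1, Option 3=6.8, Option 4=7.9, Option 5=7.2
Best worst-case = 7.9 → Option 4.
Column bests: S1=8.8, S2=8.8, S3=8.5, S4=8.8, S5=8.2.
Option 1 regrets: 0.0, 1.0, 0.0, 0.6, 0.0 → max 1.0
Option 2 regrets: 0.5, 0.0, 1.4, 0.6, 0.5 → max 1.4
Option 3 regrets: 1.3, 1.5, 1.3, 0.5, 1.4 → max 1.5
Option 4 regrets: 0.1, 0.5, 0.6, 0.0, 0.2 → max 0.6
Option 5 regrets: 0.3, 1.6, 0.8, 0.0, 0.8 → max 1.6
Smallest max regret = 0.6 → Option 4.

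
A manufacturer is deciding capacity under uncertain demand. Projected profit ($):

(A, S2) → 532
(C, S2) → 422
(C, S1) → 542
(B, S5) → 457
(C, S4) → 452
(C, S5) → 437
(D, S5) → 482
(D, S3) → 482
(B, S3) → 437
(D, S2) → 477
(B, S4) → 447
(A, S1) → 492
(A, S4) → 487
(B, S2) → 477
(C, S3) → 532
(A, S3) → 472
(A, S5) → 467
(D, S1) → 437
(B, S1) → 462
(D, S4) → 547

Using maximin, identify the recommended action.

A

Row minima: A=467, B=437, C=422, D=437
Best worst-case = 467 → A.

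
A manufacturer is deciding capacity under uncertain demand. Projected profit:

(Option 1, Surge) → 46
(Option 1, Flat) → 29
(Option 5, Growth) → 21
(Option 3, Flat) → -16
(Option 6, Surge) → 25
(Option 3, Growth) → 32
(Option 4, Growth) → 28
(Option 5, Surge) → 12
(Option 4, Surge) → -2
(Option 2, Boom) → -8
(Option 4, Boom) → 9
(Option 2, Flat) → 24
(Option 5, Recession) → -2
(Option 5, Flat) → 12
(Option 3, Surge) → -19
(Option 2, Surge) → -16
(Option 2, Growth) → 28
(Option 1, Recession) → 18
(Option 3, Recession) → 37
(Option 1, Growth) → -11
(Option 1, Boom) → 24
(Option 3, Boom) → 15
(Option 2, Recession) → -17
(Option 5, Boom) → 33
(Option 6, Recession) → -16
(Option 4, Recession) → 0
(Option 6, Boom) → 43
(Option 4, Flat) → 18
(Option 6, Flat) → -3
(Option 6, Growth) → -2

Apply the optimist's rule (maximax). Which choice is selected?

Row maxima: Option 1=46, Option 2=28, Option 3=37, Option 4=28, Option 5=33, Option 6=43
Best best-case = 46 → Option 1.

Option 1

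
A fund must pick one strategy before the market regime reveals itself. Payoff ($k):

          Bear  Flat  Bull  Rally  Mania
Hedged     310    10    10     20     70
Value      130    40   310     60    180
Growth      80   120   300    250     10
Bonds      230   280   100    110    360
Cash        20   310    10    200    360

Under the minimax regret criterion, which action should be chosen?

Bonds

Column bests: Bear=310, Flat=310, Bull=310, Rally=250, Mania=360.
Hedged regrets: 0, 300, 300, 230, 290 → max 300
Value regrets: 180, 270, 0, 190, 180 → max 270
Growth regrets: 230, 190, 10, 0, 350 → max 350
Bonds regrets: 80, 30, 210, 140, 0 → max 210
Cash regrets: 290, 0, 300, 50, 0 → max 300
Smallest max regret = 210 → Bonds.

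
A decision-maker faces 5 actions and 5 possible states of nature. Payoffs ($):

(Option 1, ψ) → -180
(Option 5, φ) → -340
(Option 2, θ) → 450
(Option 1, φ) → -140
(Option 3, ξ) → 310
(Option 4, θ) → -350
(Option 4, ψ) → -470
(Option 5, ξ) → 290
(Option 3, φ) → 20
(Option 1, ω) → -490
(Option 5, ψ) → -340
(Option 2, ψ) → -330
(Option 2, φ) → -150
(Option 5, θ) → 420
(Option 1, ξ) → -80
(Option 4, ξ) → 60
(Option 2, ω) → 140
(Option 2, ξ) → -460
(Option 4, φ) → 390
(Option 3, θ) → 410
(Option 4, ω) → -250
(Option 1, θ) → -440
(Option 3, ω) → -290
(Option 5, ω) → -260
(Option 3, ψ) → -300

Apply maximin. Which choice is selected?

Row minima: Option 1=-490, Option 2=-460, Option 3=-300, Option 4=-470, Option 5=-340
Best worst-case = -300 → Option 3.

Option 3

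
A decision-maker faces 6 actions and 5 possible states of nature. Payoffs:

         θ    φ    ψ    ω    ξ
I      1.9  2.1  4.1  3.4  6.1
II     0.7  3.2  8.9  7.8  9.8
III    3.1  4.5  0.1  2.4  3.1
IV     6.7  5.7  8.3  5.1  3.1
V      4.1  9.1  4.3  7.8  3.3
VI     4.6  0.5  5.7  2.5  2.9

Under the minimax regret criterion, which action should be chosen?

II

Column bests: θ=6.7, φ=9.1, ψ=8.9, ω=7.8, ξ=9.8.
I regrets: 4.8, 7.0, 4.8, 4.4, 3.7 → max 7.0
II regrets: 6.0, 5.9, 0.0, 0.0, 0.0 → max 6.0
III regrets: 3.6, 4.6, 8.8, 5.4, 6.7 → max 8.8
IV regrets: 0.0, 3.4, 0.6, 2.7, 6.7 → max 6.7
V regrets: 2.6, 0.0, 4.6, 0.0, 6.5 → max 6.5
VI regrets: 2.1, 8.6, 3.2, 5.3, 6.9 → max 8.6
Smallest max regret = 6.0 → II.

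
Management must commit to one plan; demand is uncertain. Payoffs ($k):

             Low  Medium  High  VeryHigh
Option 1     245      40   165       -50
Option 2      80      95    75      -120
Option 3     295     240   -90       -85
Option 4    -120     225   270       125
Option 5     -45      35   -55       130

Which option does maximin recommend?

Row minima: Option 1=-50, Option 2=-120, Option 3=-90, Option 4=-120, Option 5=-55
Best worst-case = -50 → Option 1.

Option 1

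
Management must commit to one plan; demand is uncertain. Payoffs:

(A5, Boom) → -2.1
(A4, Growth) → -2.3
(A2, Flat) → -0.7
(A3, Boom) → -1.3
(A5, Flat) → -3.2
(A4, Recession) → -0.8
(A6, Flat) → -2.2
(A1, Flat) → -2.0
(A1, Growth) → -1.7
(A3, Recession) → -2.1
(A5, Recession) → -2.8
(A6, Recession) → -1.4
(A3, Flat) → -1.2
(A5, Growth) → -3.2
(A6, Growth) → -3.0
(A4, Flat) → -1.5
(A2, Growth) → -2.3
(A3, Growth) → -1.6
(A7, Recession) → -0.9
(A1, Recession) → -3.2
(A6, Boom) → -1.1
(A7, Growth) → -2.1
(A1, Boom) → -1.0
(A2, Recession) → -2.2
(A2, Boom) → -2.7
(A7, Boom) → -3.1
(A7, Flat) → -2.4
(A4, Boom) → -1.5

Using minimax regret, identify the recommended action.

Column bests: Recession=-0.8, Flat=-0.7, Growth=-1.6, Boom=-1.0.
A1 regrets: 2.4, 1.3, 0.1, 0.0 → max 2.4
A2 regrets: 1.4, 0.0, 0.7, 1.7 → max 1.7
A3 regrets: 1.3, 0.5, 0.0, 0.3 → max 1.3
A4 regrets: 0.0, 0.8, 0.7, 0.5 → max 0.8
A5 regrets: 2.0, 2.5, 1.6, 1.1 → max 2.5
A6 regrets: 0.6, 1.5, 1.4, 0.1 → max 1.5
A7 regrets: 0.1, 1.7, 0.5, 2.1 → max 2.1
Smallest max regret = 0.8 → A4.

A4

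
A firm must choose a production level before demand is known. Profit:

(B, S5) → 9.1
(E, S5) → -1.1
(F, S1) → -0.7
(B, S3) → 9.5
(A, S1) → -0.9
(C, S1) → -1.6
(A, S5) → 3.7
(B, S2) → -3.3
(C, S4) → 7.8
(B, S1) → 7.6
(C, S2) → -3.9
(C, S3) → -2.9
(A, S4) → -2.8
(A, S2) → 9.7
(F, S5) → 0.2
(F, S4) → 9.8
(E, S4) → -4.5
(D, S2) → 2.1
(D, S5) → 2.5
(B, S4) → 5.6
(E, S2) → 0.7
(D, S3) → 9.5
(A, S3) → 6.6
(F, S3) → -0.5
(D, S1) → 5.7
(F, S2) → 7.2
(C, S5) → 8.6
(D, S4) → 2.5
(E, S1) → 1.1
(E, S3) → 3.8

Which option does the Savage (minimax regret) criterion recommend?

D

Column bests: S1=7.6, S2=9.7, S3=9.5, S4=9.8, S5=9.1.
A regrets: 8.5, 0.0, 2.9, 12.6, 5.4 → max 12.6
B regrets: 0.0, 13.0, 0.0, 4.2, 0.0 → max 13.0
C regrets: 9.2, 13.6, 12.4, 2.0, 0.5 → max 13.6
D regrets: 1.9, 7.6, 0.0, 7.3, 6.6 → max 7.6
E regrets: 6.5, 9.0, 5.7, 14.3, 10.2 → max 14.3
F regrets: 8.3, 2.5, 10.0, 0.0, 8.9 → max 10.0
Smallest max regret = 7.6 → D.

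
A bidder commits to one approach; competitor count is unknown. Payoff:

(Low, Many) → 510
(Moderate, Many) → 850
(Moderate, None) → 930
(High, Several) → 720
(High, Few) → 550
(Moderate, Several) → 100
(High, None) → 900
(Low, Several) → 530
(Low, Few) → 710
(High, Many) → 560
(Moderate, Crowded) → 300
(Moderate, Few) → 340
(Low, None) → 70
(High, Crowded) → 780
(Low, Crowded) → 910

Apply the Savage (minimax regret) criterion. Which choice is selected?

Column bests: None=930, Few=710, Several=720, Many=850, Crowded=910.
Low regrets: 860, 0, 190, 340, 0 → max 860
Moderate regrets: 0, 370, 620, 0, 610 → max 620
High regrets: 30, 160, 0, 290, 130 → max 290
Smallest max regret = 290 → High.

High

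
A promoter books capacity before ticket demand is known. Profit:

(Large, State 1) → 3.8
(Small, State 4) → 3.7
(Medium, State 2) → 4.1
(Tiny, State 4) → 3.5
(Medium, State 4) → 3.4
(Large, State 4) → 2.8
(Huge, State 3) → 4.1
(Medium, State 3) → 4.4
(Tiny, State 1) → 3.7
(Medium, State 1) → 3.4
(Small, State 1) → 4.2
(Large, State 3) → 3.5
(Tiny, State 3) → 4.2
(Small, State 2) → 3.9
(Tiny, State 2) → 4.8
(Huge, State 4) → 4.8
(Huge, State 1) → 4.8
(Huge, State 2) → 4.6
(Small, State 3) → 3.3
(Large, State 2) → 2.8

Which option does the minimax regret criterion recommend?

Column bests: State 1=4.8, State 2=4.8, State 3=4.4, State 4=4.8.
Tiny regrets: 1.1, 0.0, 0.2, 1.3 → max 1.3
Small regrets: 0.6, 0.9, 1.1, 1.1 → max 1.1
Medium regrets: 1.4, 0.7, 0.0, 1.4 → max 1.4
Large regrets: 1.0, 2.0, 0.9, 2.0 → max 2.0
Huge regrets: 0.0, 0.2, 0.3, 0.0 → max 0.3
Smallest max regret = 0.3 → Huge.

Huge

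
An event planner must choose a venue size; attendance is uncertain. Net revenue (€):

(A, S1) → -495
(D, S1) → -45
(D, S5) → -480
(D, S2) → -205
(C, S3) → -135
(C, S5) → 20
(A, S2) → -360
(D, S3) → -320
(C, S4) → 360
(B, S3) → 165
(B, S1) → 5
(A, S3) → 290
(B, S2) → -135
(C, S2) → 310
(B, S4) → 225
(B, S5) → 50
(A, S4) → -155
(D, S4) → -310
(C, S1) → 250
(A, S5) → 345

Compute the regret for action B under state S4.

135

Best payoff under S4 is 360.
Regret = 360 − 225 = 135.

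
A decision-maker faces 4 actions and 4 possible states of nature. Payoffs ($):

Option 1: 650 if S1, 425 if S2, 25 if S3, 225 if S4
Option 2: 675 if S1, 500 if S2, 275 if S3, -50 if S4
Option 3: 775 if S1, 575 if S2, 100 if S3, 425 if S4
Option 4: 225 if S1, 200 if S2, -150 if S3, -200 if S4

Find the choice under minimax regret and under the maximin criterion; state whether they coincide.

minimax regret → Option 3; maximin → Option 3 (agree)

Column bests: S1=775, S2=575, S3=275, S4=425.
Option 1 regrets: 125, 150, 250, 200 → max 250
Option 2 regrets: 100, 75, 0, 475 → max 475
Option 3 regrets: 0, 0, 175, 0 → max 175
Option 4 regrets: 550, 375, 425, 625 → max 625
Smallest max regret = 175 → Option 3.
Row minima: Option 1=25, Option 2=-50, Option 3=100, Option 4=-200
Best worst-case = 100 → Option 3.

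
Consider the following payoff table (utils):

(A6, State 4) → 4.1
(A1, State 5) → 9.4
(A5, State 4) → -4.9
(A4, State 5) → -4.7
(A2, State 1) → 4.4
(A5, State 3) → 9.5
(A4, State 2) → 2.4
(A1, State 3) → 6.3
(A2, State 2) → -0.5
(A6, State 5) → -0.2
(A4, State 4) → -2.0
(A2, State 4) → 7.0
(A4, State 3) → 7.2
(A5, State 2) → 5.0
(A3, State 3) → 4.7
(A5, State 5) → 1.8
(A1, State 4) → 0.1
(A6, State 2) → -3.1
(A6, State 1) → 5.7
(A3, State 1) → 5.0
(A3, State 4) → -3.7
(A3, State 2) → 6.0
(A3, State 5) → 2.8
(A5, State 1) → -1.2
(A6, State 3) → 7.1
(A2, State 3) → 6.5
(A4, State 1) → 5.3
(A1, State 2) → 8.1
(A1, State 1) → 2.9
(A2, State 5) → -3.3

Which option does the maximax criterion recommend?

Row maxima: A1=9.4, A2=7.0, A3=6.0, A4=7.2, A5=9.5, A6=7.1
Best best-case = 9.5 → A5.

A5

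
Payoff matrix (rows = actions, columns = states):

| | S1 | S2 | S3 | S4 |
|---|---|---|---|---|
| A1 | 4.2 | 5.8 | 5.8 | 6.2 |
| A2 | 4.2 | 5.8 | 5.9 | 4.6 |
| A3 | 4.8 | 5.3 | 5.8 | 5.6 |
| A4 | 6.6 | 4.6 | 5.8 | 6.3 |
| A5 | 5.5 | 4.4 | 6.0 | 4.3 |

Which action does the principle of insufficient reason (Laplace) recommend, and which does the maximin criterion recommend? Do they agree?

Row averages: A1=5.5, A2=5.125, A3=5.375, A4=5.825, A5=5.05
Highest average = 5.825 → A4.
Row minima: A1=4.2, A2=4.2, A3=4.8, A4=4.6, A5=4.3
Best worst-case = 4.8 → A3.

laplace → A4; maximin → A3 (disagree)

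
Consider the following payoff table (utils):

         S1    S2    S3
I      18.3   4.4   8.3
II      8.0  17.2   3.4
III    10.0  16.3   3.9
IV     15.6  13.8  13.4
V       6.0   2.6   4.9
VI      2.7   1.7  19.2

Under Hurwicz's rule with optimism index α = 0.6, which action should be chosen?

IV

I: 0.6·18.3 + 0.4·4.4 = 12.74
II: 0.6·17.2 + 0.4·3.4 = 11.68
III: 0.6·16.3 + 0.4·3.9 = 11.34
IV: 0.6·15.6 + 0.4·13.4 = 14.72
V: 0.6·6.0 + 0.4·2.6 = 4.64
VI: 0.6·19.2 + 0.4·1.7 = 12.2
Highest Hurwicz score = 14.72 → IV.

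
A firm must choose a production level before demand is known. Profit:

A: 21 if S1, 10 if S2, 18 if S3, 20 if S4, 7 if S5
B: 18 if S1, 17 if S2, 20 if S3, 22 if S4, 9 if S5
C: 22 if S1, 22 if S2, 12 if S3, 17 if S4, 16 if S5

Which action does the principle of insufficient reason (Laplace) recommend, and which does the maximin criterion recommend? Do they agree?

laplace → C; maximin → C (agree)

Row averages: A=15.2, B=17.2, C=17.8
Highest average = 17.8 → C.
Row minima: A=7, B=9, C=12
Best worst-case = 12 → C.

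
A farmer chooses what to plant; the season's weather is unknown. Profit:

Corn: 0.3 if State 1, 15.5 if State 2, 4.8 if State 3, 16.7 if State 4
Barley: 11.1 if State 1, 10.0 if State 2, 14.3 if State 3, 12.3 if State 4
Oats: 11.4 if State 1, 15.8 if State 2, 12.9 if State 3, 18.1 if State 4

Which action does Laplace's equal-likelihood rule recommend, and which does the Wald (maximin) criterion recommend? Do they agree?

Row averages: Corn=9.325, Barley=11.925, Oats=14.55
Highest average = 14.55 → Oats.
Row minima: Corn=0.3, Barley=10.0, Oats=11.4
Best worst-case = 11.4 → Oats.

laplace → Oats; maximin → Oats (agree)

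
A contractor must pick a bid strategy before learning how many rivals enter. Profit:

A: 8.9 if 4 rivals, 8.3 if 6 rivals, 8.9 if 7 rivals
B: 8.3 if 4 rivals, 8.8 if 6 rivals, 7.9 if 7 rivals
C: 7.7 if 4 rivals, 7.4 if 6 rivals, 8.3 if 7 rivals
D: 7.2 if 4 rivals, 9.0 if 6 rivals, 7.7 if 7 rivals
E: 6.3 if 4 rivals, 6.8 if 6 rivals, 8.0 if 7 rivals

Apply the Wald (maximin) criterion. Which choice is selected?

A

Row minima: A=8.3, B=7.9, C=7.4, D=7.2, E=6.3
Best worst-case = 8.3 → A.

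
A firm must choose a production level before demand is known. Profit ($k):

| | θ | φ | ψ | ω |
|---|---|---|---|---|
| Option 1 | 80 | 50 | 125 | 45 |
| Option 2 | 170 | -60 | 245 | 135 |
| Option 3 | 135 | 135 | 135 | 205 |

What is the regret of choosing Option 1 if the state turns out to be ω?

Best payoff under ω is 205.
Regret = 205 − 45 = 160.

160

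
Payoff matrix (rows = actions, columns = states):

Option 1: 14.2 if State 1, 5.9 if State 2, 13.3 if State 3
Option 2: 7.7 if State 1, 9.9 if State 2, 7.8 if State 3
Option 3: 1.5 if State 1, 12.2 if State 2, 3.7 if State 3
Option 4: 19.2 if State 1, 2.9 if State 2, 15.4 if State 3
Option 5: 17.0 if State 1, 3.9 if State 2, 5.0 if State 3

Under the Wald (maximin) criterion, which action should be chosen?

Option 2

Row minima: Option 1=5.9, Option 2=7.7, Option 3=1.5, Option 4=2.9, Option 5=3.9
Best worst-case = 7.7 → Option 2.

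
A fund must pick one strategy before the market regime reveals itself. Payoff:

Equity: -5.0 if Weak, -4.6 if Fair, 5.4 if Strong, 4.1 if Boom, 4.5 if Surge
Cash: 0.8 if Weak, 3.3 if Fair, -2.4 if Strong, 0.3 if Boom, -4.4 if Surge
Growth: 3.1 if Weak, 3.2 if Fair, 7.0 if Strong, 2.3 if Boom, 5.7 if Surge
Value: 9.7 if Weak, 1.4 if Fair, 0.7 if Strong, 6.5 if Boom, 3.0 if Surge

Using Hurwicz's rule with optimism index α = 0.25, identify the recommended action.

Equity: 0.25·5.4 + 0.75·(-5.0) = -2.4
Cash: 0.25·3.3 + 0.75·(-4.4) = -2.475
Growth: 0.25·7.0 + 0.75·2.3 = 3.475
Value: 0.25·9.7 + 0.75·0.7 = 2.95
Highest Hurwicz score = 3.475 → Growth.

Growth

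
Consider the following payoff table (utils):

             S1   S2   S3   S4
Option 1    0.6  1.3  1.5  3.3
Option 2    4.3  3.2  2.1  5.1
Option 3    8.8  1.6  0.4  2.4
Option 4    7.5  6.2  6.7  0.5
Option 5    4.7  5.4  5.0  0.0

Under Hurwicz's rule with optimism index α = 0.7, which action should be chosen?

Option 1: 0.7·3.3 + 0.3·0.6 = 2.49
Option 2: 0.7·5.1 + 0.3·2.1 = 4.2
Option 3: 0.7·8.8 + 0.3·0.4 = 6.28
Option 4: 0.7·7.5 + 0.3·0.5 = 5.4
Option 5: 0.7·5.4 + 0.3·0.0 = 3.78
Highest Hurwicz score = 6.28 → Option 3.

Option 3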